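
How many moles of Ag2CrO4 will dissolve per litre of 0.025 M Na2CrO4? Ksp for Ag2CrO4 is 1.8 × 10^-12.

4.2e-6 M

Ag2CrO4(s) ⇌ 2 Ag^+ + CrO4^2-
Ksp = [Ag^+]^2[CrO4^2-]
Let s be the molar solubility in this solution. [Ag^+] = 2s, [CrO4^2-] = 0.025 + s ≈ 0.025 (Ksp is small, so little additional dissolves).
Ksp ≈ (2s)^2 × 0.025
s = 4.2 × 10^-6 M
Check: s = 4.2 × 10^-6 ≪ 0.025, so the approximation is valid.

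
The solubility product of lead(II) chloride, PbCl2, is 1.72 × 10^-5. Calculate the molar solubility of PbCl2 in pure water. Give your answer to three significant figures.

s ≈ 1.63 × 10^-2 M

PbCl2(s) <=> Pb^2+(aq) + 2 Cl^-(aq)
Ksp = [Pb^2+][Cl^-]^2
With molar solubility s: [Pb^2+] = s, [Cl^-] = 2s.
Ksp = s(2s)^2 = 4s^3
s = (1.72 × 10^-5 / 4)^(1/3) = 1.63 × 10^-2 M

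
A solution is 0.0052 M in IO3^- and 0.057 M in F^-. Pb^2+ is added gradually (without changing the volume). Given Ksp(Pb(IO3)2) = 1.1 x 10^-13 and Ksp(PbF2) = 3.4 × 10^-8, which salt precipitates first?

Precipitation of each salt starts when its ion product equals its Ksp.
For Pb(IO3)2: 1.1 x 10^-13 = (0.0052)^2 × [Pb^2+]  ⇒  [Pb^2+] = 4.1 × 10^-9 M.
For PbF2: 3.4 × 10^-8 = (0.057)^2 × [Pb^2+]  ⇒  [Pb^2+] = 1.0 × 10^-5 M.
The salt with the lower threshold [Pb^2+] precipitates first: Pb(IO3)2.

Pb(IO3)2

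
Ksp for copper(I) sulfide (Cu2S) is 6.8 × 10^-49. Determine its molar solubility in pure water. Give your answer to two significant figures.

Cu2S(s) ⇌ 2 Cu^+ + S^2-
Ksp = [Cu^+]^2[S^2-]
For each mole of Cu2S that dissolves: [Cu^+] = 2s, [S^2-] = s.
So Ksp = (2s)^2 × s = 4s^3
s^3 = 6.8 × 10^-49 / 4, so s = 5.5 × 10^-17 M

s = 5.5 × 10^-17 M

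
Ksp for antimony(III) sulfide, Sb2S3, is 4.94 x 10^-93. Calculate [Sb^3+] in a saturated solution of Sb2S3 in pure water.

Sb2S3(s) <=> 2 Sb^3+ + 3 S^2-
Ksp = [Sb^3+]^2[S^2-]^3
For each mole of Sb2S3 that dissolves: [Sb^3+] = 2s, [S^2-] = 3s.
So Ksp = (2s)^2 × (3s)^3 = 108s^5
s = (4.94 x 10^-93 / 108)^(1/5) = 1.355 × 10^-19 M
[Sb^3+] = 2s = 2.71 x 10^-19 M

[Sb^3+] = 2.71e-19 M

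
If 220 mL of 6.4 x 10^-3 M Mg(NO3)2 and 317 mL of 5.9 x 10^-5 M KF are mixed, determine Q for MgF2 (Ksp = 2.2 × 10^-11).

Total volume = 220 + 317 = 537 mL.
[Mg^2+] = 6.4 × 10^-3 × (220/537) = 2.62 x 10^-3 M
[F^-] = 5.9 × 10^-5 × (317/537) = 3.48 × 10^-5 M
MgF2(s) ⇌ Mg^2+(aq) + 2 F^-(aq), so Q = [Mg^2+][F^-]^2
Q = (2.62 × 10^-3)(3.48 x 10^-5)^2 = 3.2 x 10^-12
Q < Ksp, so no precipitate of MgF2 forms.

Q = 3.2 × 10^-12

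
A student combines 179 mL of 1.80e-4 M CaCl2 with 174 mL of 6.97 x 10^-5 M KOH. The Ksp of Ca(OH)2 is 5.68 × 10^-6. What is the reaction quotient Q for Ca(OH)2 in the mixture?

Total volume = 179 + 174 = 353 mL.
[Ca^2+] = 1.80 x 10^-4 × (179/353) = 9.127 × 10^-5 M
[OH^-] = 6.97 x 10^-5 × (174/353) = 3.436 x 10^-5 M
Ca(OH)2(s) ⇌ Ca^2+ + 2 OH^-, so Q = [Ca^2+][OH^-]^2
Q = (9.127 x 10^-5)(3.436 × 10^-5)^2 = 1.08 × 10^-13
Q < Ksp, so no precipitate of Ca(OH)2 forms.

Q ≈ 1.08e-13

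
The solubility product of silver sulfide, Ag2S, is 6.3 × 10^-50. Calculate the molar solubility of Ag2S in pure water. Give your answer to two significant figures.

2.5 x 10^-17 M

Ag2S(s) <=> 2 Ag^+(aq) + S^2-(aq)
Ksp = [Ag^+]^2[S^2-]
Let s = molar solubility. Then [Ag^+] = 2s and [S^2-] = s.
So Ksp = (2s)^2 × s = 4s^3
s^3 = 6.3 × 10^-50 / 4, so s = 2.5 x 10^-17 M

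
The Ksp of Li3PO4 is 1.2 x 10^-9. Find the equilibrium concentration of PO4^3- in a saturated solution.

Li3PO4(s) ⇌ 3 Li^+ + PO4^3-
Ksp = [Li^+]^3[PO4^3-]
For each mole of Li3PO4 that dissolves: [Li^+] = 3s, [PO4^3-] = s.
So Ksp = (3s)^3 × s = 27s^4
s^4 = 1.2 x 10^-9 / 27, so s = 2.58 x 10^-3 M
[PO4^3-] = s = 2.6 x 10^-3 M

2.6 × 10^-3 M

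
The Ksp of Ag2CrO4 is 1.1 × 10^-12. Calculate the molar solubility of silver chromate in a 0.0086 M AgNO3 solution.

1.5 × 10^-8 M

Ag2CrO4(s) ⇌ 2 Ag^+ + CrO4^2-
Ksp = [Ag^+]^2[CrO4^2-]
Let s = moles of Ag2CrO4 that dissolve per litre. [Ag^+] = 0.0086 + 2s ≈ 0.0086, [CrO4^2-] = s (since Ag^+ from AgNO3 dominates).
Ksp ≈ (0.0086)^2 × s
s = 1.5 × 10^-8 M
Check: 2s = 3.0 × 10^-8 ≪ 0.0086, so the approximation is valid.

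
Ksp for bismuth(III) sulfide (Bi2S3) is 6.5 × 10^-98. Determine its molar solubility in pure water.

Bi2S3(s) <=> 2 Bi^3+(aq) + 3 S^2-(aq)
Ksp = [Bi^3+]^2[S^2-]^3
With molar solubility s: [Bi^3+] = 2s, [S^2-] = 3s.
So Ksp = (2s)^2 × (3s)^3 = 108s^5
s = (6.5 × 10^-98 / 108)^(1/5) = 1.4 × 10^-20 M

1.4 × 10^-20 M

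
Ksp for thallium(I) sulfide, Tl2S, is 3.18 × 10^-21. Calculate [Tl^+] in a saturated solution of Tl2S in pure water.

Tl2S(s) ⇌ 2 Tl^+(aq) + S^2-(aq)
Ksp = [Tl^+]^2[S^2-]
Let s = molar solubility. Then [Tl^+] = 2s and [S^2-] = s.
So Ksp = (2s)^2 × s = 4s^3
s = (3.18 × 10^-21 / 4)^(1/3) = 9.264 × 10^-8 M
[Tl^+] = 2s = 1.85 x 10^-7 M

[Tl^+] = 1.85e-7 M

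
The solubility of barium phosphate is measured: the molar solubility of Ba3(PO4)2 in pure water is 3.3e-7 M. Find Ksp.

Ksp = 4.2 × 10^-31

Ba3(PO4)2(s) ⇌ 3 Ba^2+ + 2 PO4^3-
If s mol/L of Ba3(PO4)2 dissolves, [Ba^2+] = 3s and [PO4^3-] = 2s.
Ksp = [Ba^2+]^3[PO4^3-]^2
So Ksp = (3s)^3 × (2s)^2 = 108s^5
With s = 3.3 × 10^-7: Ksp = 4.2 × 10^-31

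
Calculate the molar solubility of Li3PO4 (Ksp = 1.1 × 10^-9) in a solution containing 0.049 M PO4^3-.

Li3PO4(s) ⇌ 3 Li^+(aq) + PO4^3-(aq)
Ksp = [Li^+]^3[PO4^3-]
If s mol/L dissolves here, [Li^+] = 3s, [PO4^3-] = 0.049 + s ≈ 0.049 (since the PO4^3- already present dominates).
Ksp ≈ (3s)^3 × 0.049
s = 9.4 × 10^-4 M
Check: s = 9.4 × 10^-4 ≪ 0.049, so the approximation is valid.

s ≈ 9.4 x 10^-4 M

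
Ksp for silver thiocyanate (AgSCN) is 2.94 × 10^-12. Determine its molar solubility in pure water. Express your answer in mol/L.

s = 1.71 x 10^-6 M

AgSCN(s) ⇌ Ag^+(aq) + SCN^-(aq)
Ksp = [Ag^+][SCN^-]
With molar solubility s: [Ag^+] = s, [SCN^-] = s.
Ksp = s^2
s = √(2.94 × 10^-12) = 1.71 × 10^-6 M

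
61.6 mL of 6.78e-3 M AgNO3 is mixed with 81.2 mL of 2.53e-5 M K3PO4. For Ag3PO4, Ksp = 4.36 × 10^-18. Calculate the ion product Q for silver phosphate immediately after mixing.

Total volume = 61.6 + 81.2 = 142.8 mL.
[Ag^+] = 6.78 × 10^-3 × (61.6/142.8) = 2.925 x 10^-3 M
[PO4^3-] = 2.53 × 10^-5 × (81.2/142.8) = 1.439 x 10^-5 M
Ag3PO4(s) ⇌ 3 Ag^+ + PO4^3-, so Q = [Ag^+]^3[PO4^3-]
Q = (2.925 x 10^-3)^3(1.439 × 10^-5) = 3.60 x 10^-13
Q > Ksp, so Ag3PO4 will precipitate.

Q = 3.60 x 10^-13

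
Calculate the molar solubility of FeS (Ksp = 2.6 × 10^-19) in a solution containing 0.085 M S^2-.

s = 3.1e-18 M

FeS(s) ⇌ Fe^2+(aq) + S^2-(aq)
Ksp = [Fe^2+][S^2-]
Let s be the molar solubility in this solution. [Fe^2+] = s, [S^2-] = 0.085 + s ≈ 0.085 (Ksp is small, so little additional dissolves).
Ksp ≈ s × 0.085
s = 3.1 × 10^-18 M
Check: s = 3.1 × 10^-18 ≪ 0.085, so the approximation is valid.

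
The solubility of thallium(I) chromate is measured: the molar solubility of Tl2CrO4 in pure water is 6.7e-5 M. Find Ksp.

Tl2CrO4(s) ⇌ 2 Tl^+ + CrO4^2-
Let s = molar solubility. Then [Tl^+] = 2s and [CrO4^2-] = s.
Ksp = [Tl^+]^2[CrO4^2-]
Substituting: Ksp = (2s)^2s = 4s^3
Ksp = 4 × (6.7 × 10^-5)^3 = 1.2 × 10^-12

Ksp = 1.2e-12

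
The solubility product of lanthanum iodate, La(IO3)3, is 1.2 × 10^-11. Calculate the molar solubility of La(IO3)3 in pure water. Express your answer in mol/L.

La(IO3)3(s) <=> La^3+(aq) + 3 IO3^-(aq)
Ksp = [La^3+][IO3^-]^3
With molar solubility s: [La^3+] = s, [IO3^-] = 3s.
Ksp = s(3s)^3 = 27s^4
s = (1.2 × 10^-11 / 27)^(1/4) = 8.2 × 10^-4 M

s ≈ 8.2e-4 M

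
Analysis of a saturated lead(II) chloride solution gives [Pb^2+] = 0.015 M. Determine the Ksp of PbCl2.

PbCl2(s) ⇌ Pb^2+(aq) + 2 Cl^-(aq)
Stoichiometry gives [Cl^-] = (2/1)[Pb^2+] = 3.00 × 10^-2 M.
Ksp = [Pb^2+][Cl^-]^2
Ksp = 1.5 × 10^-2 × (3.00 × 10^-2)^2 = 1.4 × 10^-5

Ksp = 1.4 x 10^-5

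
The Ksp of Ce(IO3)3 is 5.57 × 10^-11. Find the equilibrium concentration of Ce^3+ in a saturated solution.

[Ce^3+] ≈ 1.20e-3 M

Ce(IO3)3(s) ⇌ Ce^3+(aq) + 3 IO3^-(aq)
Ksp = [Ce^3+][IO3^-]^3
With molar solubility s: [Ce^3+] = s, [IO3^-] = 3s.
Ksp = s(3s)^3 = 27s^4
s = (5.57 × 10^-11 / 27)^(1/4) = 1.198 x 10^-3 M
[Ce^3+] = s = 1.20 x 10^-3 M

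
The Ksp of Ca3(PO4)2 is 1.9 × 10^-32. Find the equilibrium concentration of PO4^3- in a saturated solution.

Ca3(PO4)2(s) ⇌ 3 Ca^2+(aq) + 2 PO4^3-(aq)
Ksp = [Ca^2+]^3[PO4^3-]^2
For each mole of Ca3(PO4)2 that dissolves: [Ca^2+] = 3s, [PO4^3-] = 2s.
Ksp = (3s)^3(2s)^2 = 108s^5
s = (1.9 × 10^-32 / 108)^(1/5) = 1.77 × 10^-7 M
[PO4^3-] = 2s = 3.5 × 10^-7 M

[PO4^3-] = 3.5 × 10^-7 M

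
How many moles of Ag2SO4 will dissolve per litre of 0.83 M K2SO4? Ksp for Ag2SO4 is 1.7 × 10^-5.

2.3 × 10^-3 M

Ag2SO4(s) ⇌ 2 Ag^+(aq) + SO4^2-(aq)
Ksp = [Ag^+]^2[SO4^2-]
If s mol/L dissolves here, [Ag^+] = 2s, [SO4^2-] = 0.83 + s ≈ 0.83 (common-ion effect: SO4^2- is already 0.83 M).
Ksp ≈ (2s)^2 × 0.83
s = 2.3 × 10^-3 M
Check: s = 2.3 × 10^-3 ≪ 0.83, so the approximation is valid.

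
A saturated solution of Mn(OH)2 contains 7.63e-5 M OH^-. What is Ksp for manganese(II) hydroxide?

Ksp ≈ 2.22 × 10^-13

Mn(OH)2(s) ⇌ Mn^2+(aq) + 2 OH^-(aq)
Stoichiometry gives [Mn^2+] = (1/2)[OH^-] = 3.815 x 10^-5 M.
Ksp = [Mn^2+][OH^-]^2
Ksp = 3.815 × 10^-5 × (7.63 × 10^-5)^2 = 2.22 × 10^-13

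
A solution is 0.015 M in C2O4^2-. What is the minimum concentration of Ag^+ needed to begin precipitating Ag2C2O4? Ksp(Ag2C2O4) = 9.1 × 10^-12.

Ag2C2O4(s) ⇌ 2 Ag^+(aq) + C2O4^2-(aq)
Ksp = [Ag^+]^2[C2O4^2-]
Precipitation begins when Q = Ksp. With [C2O4^2-] = 0.015 M:
9.1 × 10^-12 = (0.015) × [Ag^+]^2
[Ag^+] = (9.1 × 10^-12 / 1.5 × 10^-2)^(1/2) = 2.5 × 10^-5 M

[Ag^+] ≈ 2.5 × 10^-5 M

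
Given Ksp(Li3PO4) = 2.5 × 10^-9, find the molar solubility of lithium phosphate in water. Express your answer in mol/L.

Li3PO4(s) ⇌ 3 Li^+(aq) + PO4^3-(aq)
Ksp = [Li^+]^3[PO4^3-]
Let s = molar solubility. Then [Li^+] = 3s and [PO4^3-] = s.
So Ksp = (3s)^3 × s = 27s^4
s^4 = 2.5 × 10^-9 / 27, so s = 3.1 × 10^-3 M

3.1e-3 M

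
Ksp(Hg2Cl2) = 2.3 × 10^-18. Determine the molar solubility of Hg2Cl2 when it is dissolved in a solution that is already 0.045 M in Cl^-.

Hg2Cl2(s) ⇌ Hg2^2+(aq) + 2 Cl^-(aq)
Ksp = [Hg2^2+][Cl^-]^2
Let s = moles of Hg2Cl2 that dissolve per litre. [Hg2^2+] = s, [Cl^-] = 0.045 + 2s ≈ 0.045 (since the Cl^- already present dominates).
Ksp ≈ s × (0.045)^2
s = 1.1 × 10^-15 M
Check: 2s = 2.3 × 10^-15 ≪ 0.045, so the approximation is valid.

1.1 × 10^-15 M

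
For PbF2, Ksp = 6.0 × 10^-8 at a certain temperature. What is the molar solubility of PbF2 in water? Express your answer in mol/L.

PbF2(s) ⇌ Pb^2+(aq) + 2 F^-(aq)
Ksp = [Pb^2+][F^-]^2
Let s = molar solubility. Then [Pb^2+] = s and [F^-] = 2s.
So Ksp = s × (2s)^2 = 4s^3
s = (6.0 × 10^-8 / 4)^(1/3) = 2.5 x 10^-3 M

2.5e-3 M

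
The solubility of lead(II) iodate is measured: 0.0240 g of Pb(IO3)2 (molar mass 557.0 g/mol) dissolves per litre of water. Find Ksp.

3.20e-13

Molar solubility s = (2.40 × 10^-2 g/L) / (557.0 g/mol) = 4.309 × 10^-5 M.
Pb(IO3)2(s) ⇌ Pb^2+(aq) + 2 IO3^-(aq)
Let s = molar solubility. Then [Pb^2+] = s and [IO3^-] = 2s.
Ksp = [Pb^2+][IO3^-]^2
Substituting: Ksp = s(2s)^2 = 4s^3
Ksp = 4 × (4.309 × 10^-5)^3 = 3.20 × 10^-13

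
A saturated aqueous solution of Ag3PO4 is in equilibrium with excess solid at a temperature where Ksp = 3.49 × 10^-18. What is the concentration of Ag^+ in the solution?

Ag3PO4(s) ⇌ 3 Ag^+(aq) + PO4^3-(aq)
Ksp = [Ag^+]^3[PO4^3-]
Let s = molar solubility. Then [Ag^+] = 3s and [PO4^3-] = s.
Ksp = (3s)^3s = 27s^4
s = (3.49 × 10^-18 / 27)^(1/4) = 1.896 × 10^-5 M
[Ag^+] = 3s = 5.69 × 10^-5 M

[Ag^+] = 5.69e-5 M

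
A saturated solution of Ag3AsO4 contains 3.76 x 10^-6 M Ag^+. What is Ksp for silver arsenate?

Ksp = 6.66 x 10^-23

Ag3AsO4(s) <=> 3 Ag^+ + AsO4^3-
Stoichiometry gives [AsO4^3-] = (1/3)[Ag^+] = 1.253 × 10^-6 M.
Ksp = [Ag^+]^3[AsO4^3-]
Ksp = (3.76 x 10^-6)^3 × 1.253 × 10^-6 = 6.66 × 10^-23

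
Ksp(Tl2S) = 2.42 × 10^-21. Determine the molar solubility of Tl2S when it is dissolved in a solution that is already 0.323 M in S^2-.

s = 4.33 × 10^-11 M

Tl2S(s) ⇌ 2 Tl^+ + S^2-
Ksp = [Tl^+]^2[S^2-]
If s mol/L dissolves here, [Tl^+] = 2s, [S^2-] = 0.323 + s ≈ 0.323 (common-ion effect: S^2- is already 0.323 M).
Ksp ≈ (2s)^2 × 0.323
s = 4.33 × 10^-11 M
Check: s = 4.3 x 10^-11 ≪ 0.323, so the approximation is valid.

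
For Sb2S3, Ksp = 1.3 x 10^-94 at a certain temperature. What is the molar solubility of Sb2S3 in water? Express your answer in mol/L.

Sb2S3(s) ⇌ 2 Sb^3+ + 3 S^2-
Ksp = [Sb^3+]^2[S^2-]^3
For each mole of Sb2S3 that dissolves: [Sb^3+] = 2s, [S^2-] = 3s.
Substituting: Ksp = (2s)^2(3s)^3 = 108s^5
s = (1.3 x 10^-94 / 108)^(1/5) = 6.5 x 10^-20 M

s ≈ 6.5 × 10^-20 M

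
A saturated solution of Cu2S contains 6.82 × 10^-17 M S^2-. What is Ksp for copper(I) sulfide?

Cu2S(s) <=> 2 Cu^+ + S^2-
Stoichiometry gives [Cu^+] = (2/1)[S^2-] = 1.364 × 10^-16 M.
Ksp = [Cu^+]^2[S^2-]
Ksp = (1.364 × 10^-16)^2 × 6.82 x 10^-17 = 1.27 × 10^-48

Ksp = 1.27 × 10^-48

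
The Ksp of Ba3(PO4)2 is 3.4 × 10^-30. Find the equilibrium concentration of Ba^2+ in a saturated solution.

1.5 x 10^-6 M

Ba3(PO4)2(s) <=> 3 Ba^2+(aq) + 2 PO4^3-(aq)
Ksp = [Ba^2+]^3[PO4^3-]^2
With molar solubility s: [Ba^2+] = 3s, [PO4^3-] = 2s.
So Ksp = (3s)^3 × (2s)^2 = 108s^5
s = (3.4 × 10^-30 / 108)^(1/5) = 5.01 × 10^-7 M
[Ba^2+] = 3s = 1.5 × 10^-6 M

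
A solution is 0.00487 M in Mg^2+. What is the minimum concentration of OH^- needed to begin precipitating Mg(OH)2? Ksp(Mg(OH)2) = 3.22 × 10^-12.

Mg(OH)2(s) <=> Mg^2+ + 2 OH^-
Ksp = [Mg^2+][OH^-]^2
Precipitation begins when Q = Ksp. With [Mg^2+] = 0.00487 M:
3.22 × 10^-12 = (0.00487) × [OH^-]^2
[OH^-] = (3.22 × 10^-12 / 4.87 × 10^-3)^(1/2) = 2.57 x 10^-5 M

[OH^-] ≈ 2.57 x 10^-5 M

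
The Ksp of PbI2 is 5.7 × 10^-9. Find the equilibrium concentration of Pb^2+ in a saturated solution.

1.1 x 10^-3 M

PbI2(s) ⇌ Pb^2+(aq) + 2 I^-(aq)
Ksp = [Pb^2+][I^-]^2
With molar solubility s: [Pb^2+] = s, [I^-] = 2s.
Substituting: Ksp = s(2s)^2 = 4s^3
s^3 = 5.7 × 10^-9 / 4, so s = 1.13 x 10^-3 M
[Pb^2+] = s = 1.1 x 10^-3 M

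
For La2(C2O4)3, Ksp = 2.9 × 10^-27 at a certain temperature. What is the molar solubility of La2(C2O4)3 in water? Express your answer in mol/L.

La2(C2O4)3(s) <=> 2 La^3+ + 3 C2O4^2-
Ksp = [La^3+]^2[C2O4^2-]^3
Let s = molar solubility. Then [La^3+] = 2s and [C2O4^2-] = 3s.
So Ksp = (2s)^2 × (3s)^3 = 108s^5
s = (2.9 × 10^-27 / 108)^(1/5) = 1.9 × 10^-6 M

s = 1.9e-6 M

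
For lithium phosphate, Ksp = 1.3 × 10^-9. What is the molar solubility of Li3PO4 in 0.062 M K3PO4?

s = 9.2e-4 M

Li3PO4(s) <=> 3 Li^+ + PO4^3-
Ksp = [Li^+]^3[PO4^3-]
If s mol/L dissolves here, [Li^+] = 3s, [PO4^3-] = 0.062 + s ≈ 0.062 (Ksp is small, so little additional dissolves).
Ksp ≈ (3s)^3 × 0.062
s = 9.2 × 10^-4 M
Check: s = 9.2 × 10^-4 ≪ 0.062, so the approximation is valid.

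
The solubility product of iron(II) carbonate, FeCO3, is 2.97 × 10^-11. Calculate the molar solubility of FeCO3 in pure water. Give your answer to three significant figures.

FeCO3(s) <=> Fe^2+(aq) + CO3^2-(aq)
Ksp = [Fe^2+][CO3^2-]
If s mol/L of FeCO3 dissolves, [Fe^2+] = s and [CO3^2-] = s.
Ksp = s × s = s^2
s = √(2.97 × 10^-11) = 5.45 x 10^-6 M

s = 5.45 x 10^-6 M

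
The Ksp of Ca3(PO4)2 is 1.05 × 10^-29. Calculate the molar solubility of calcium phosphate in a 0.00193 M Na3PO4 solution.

4.71e-9 M

Ca3(PO4)2(s) ⇌ 3 Ca^2+ + 2 PO4^3-
Ksp = [Ca^2+]^3[PO4^3-]^2
Let s = moles of Ca3(PO4)2 that dissolve per litre. [Ca^2+] = 3s, [PO4^3-] = 0.00193 + 2s ≈ 0.00193 (since PO4^3- from Na3PO4 dominates).
Ksp ≈ (3s)^3 × (0.00193)^2
s = 4.71 x 10^-9 M
Check: 2s = 9.4 x 10^-9 ≪ 0.00193, so the approximation is valid.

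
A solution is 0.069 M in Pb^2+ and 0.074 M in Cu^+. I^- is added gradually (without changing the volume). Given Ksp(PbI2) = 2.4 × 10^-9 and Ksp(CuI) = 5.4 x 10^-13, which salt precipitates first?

CuI

Each salt begins to precipitate when Q = Ksp, i.e. when [I^-] reaches its threshold.
For PbI2: 2.4 × 10^-9 = 0.069 × [I^-]^2  ⇒  [I^-] = 1.9 x 10^-4 M.
For CuI: 5.4 x 10^-13 = 0.074 × [I^-]  ⇒  [I^-] = 7.3 × 10^-12 M.
The salt with the lower threshold [I^-] precipitates first: CuI.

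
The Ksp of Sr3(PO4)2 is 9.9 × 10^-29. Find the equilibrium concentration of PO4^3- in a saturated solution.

[PO4^3-] ≈ 2.0e-6 M

Sr3(PO4)2(s) ⇌ 3 Sr^2+(aq) + 2 PO4^3-(aq)
Ksp = [Sr^2+]^3[PO4^3-]^2
Let s = molar solubility. Then [Sr^2+] = 3s and [PO4^3-] = 2s.
Ksp = (3s)^3(2s)^2 = 108s^5
Solving, s = (9.9 × 10^-29/108)^(1/5) = 9.83 × 10^-7 M
[PO4^3-] = 2s = 2.0 x 10^-6 M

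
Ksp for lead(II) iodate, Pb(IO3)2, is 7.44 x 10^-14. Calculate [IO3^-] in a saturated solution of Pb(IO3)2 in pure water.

Pb(IO3)2(s) ⇌ Pb^2+(aq) + 2 IO3^-(aq)
Ksp = [Pb^2+][IO3^-]^2
For each mole of Pb(IO3)2 that dissolves: [Pb^2+] = s, [IO3^-] = 2s.
Ksp = s(2s)^2 = 4s^3
Solving, s = (7.44 x 10^-14/4)^(1/3) = 2.650 x 10^-5 M
[IO3^-] = 2s = 5.30 × 10^-5 M

[IO3^-] ≈ 5.30 × 10^-5 M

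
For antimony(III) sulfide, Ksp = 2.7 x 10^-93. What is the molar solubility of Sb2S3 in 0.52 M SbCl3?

7.2 × 10^-32 M

Sb2S3(s) ⇌ 2 Sb^3+ + 3 S^2-
Ksp = [Sb^3+]^2[S^2-]^3
Let s = moles of Sb2S3 that dissolve per litre. [Sb^3+] = 0.52 + 2s ≈ 0.52, [S^2-] = 3s (since Sb^3+ from SbCl3 dominates).
Ksp ≈ (0.52)^2 × (3s)^3
s = 7.2 × 10^-32 M
Check: 2s = 1.4 x 10^-31 ≪ 0.52, so the approximation is valid.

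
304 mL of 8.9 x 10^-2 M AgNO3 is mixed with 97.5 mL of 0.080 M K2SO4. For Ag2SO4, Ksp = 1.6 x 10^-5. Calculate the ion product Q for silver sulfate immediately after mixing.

Total volume = 304 + 97.5 = 401.5 mL.
[Ag^+] = 8.9 x 10^-2 × (304/401.5) = 6.74 × 10^-2 M
[SO4^2-] = 8.0 × 10^-2 × (97.5/401.5) = 1.94 × 10^-2 M
Ag2SO4(s) ⇌ 2 Ag^+(aq) + SO4^2-(aq), so Q = [Ag^+]^2[SO4^2-]
Q = (6.74 × 10^-2)^2(1.94 x 10^-2) = 8.8 x 10^-5
Q > Ksp, so Ag2SO4 will precipitate.

Q = 8.8 × 10^-5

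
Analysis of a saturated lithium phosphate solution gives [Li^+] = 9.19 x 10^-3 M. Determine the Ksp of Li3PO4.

Li3PO4(s) <=> 3 Li^+(aq) + PO4^3-(aq)
Stoichiometry gives [PO4^3-] = (1/3)[Li^+] = 3.063 × 10^-3 M.
Ksp = [Li^+]^3[PO4^3-]
Ksp = (9.19 x 10^-3)^3 × 3.063 × 10^-3 = 2.38 × 10^-9

2.38 x 10^-9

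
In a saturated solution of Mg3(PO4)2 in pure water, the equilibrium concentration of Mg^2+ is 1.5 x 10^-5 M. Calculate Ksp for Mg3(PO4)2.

Ksp = 3.4e-25

Mg3(PO4)2(s) ⇌ 3 Mg^2+ + 2 PO4^3-
Stoichiometry gives [PO4^3-] = (2/3)[Mg^2+] = 1.00 × 10^-5 M.
Ksp = [Mg^2+]^3[PO4^3-]^2
Ksp = (1.5 × 10^-5)^3 × (1.00 × 10^-5)^2 = 3.4 × 10^-25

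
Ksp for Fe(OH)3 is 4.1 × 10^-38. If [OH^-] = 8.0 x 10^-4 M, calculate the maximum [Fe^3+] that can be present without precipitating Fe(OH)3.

Fe(OH)3(s) <=> Fe^3+ + 3 OH^-
Ksp = [Fe^3+][OH^-]^3
Precipitation begins when Q = Ksp. With [OH^-] = 8.0 x 10^-4 M:
4.1 × 10^-38 = (8.0 x 10^-4)^3 × [Fe^3+]
[Fe^3+] = (4.1 × 10^-38 / 5.12 × 10^-10) = 8.0 × 10^-29 M

[Fe^3+] = 8.0 x 10^-29 M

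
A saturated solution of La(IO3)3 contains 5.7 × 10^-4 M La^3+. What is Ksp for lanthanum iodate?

2.9e-12

La(IO3)3(s) ⇌ La^3+(aq) + 3 IO3^-(aq)
Stoichiometry gives [IO3^-] = (3/1)[La^3+] = 1.71 × 10^-3 M.
Ksp = [La^3+][IO3^-]^3
Ksp = 5.7 × 10^-4 × (1.71 × 10^-3)^3 = 2.9 × 10^-12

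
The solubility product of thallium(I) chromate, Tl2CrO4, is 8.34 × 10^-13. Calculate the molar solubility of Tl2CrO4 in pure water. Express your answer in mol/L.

Tl2CrO4(s) ⇌ 2 Tl^+(aq) + CrO4^2-(aq)
Ksp = [Tl^+]^2[CrO4^2-]
With molar solubility s: [Tl^+] = 2s, [CrO4^2-] = s.
Ksp = (2s)^2s = 4s^3
s^3 = 8.34 × 10^-13 / 4, so s = 5.93 × 10^-5 M

s = 5.93 x 10^-5 M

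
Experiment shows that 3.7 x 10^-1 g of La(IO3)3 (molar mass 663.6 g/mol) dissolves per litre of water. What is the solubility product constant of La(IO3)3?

Ksp = 2.6 × 10^-12

Molar solubility s = (3.7 × 10^-1 g/L) / (663.6 g/mol) = 5.58 x 10^-4 M.
La(IO3)3(s) ⇌ La^3+ + 3 IO3^-
With molar solubility s: [La^3+] = s, [IO3^-] = 3s.
Ksp = [La^3+][IO3^-]^3
Substituting: Ksp = s(3s)^3 = 27s^4
With s = 5.58 x 10^-4: Ksp = 2.6 × 10^-12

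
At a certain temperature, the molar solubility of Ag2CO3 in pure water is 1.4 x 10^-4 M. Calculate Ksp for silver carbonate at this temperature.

Ksp = 1.1e-11

Ag2CO3(s) ⇌ 2 Ag^+(aq) + CO3^2-(aq)
With molar solubility s: [Ag^+] = 2s, [CO3^2-] = s.
Ksp = [Ag^+]^2[CO3^2-]
So Ksp = (2s)^2 × s = 4s^3
With s = 1.4 × 10^-4: Ksp = 1.1 × 10^-11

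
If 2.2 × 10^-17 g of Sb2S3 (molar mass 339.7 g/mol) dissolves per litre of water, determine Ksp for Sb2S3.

Molar solubility s = (2.2 × 10^-17 g/L) / (339.7 g/mol) = 6.48 × 10^-20 M.
Sb2S3(s) ⇌ 2 Sb^3+(aq) + 3 S^2-(aq)
For each mole of Sb2S3 that dissolves: [Sb^3+] = 2s, [S^2-] = 3s.
Ksp = [Sb^3+]^2[S^2-]^3
So Ksp = (2s)^2 × (3s)^3 = 108s^5
With s = 6.48 × 10^-20: Ksp = 1.2 x 10^-94

Ksp = 1.2 × 10^-94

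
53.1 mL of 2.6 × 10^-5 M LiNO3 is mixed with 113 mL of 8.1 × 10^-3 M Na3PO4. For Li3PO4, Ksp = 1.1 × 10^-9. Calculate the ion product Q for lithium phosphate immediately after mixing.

3.2e-18

Total volume = 53.1 + 113 = 166.1 mL.
[Li^+] = 2.6 × 10^-5 × (53.1/166.1) = 8.31 × 10^-6 M
[PO4^3-] = 8.1 × 10^-3 × (113/166.1) = 5.51 × 10^-3 M
Li3PO4(s) <=> 3 Li^+ + PO4^3-, so Q = [Li^+]^3[PO4^3-]
Q = (8.31 × 10^-6)^3(5.51 × 10^-3) = 3.2 × 10^-18
Q < Ksp, so no precipitate of Li3PO4 forms.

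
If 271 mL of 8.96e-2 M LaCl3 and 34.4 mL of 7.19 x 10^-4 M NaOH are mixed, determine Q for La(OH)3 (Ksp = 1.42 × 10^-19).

Q = 4.22e-14

Total volume = 271 + 34.4 = 305.4 mL.
[La^3+] = 8.96 x 10^-2 × (271/305.4) = 7.951 × 10^-2 M
[OH^-] = 7.19 x 10^-4 × (34.4/305.4) = 8.099 × 10^-5 M
La(OH)3(s) ⇌ La^3+(aq) + 3 OH^-(aq), so Q = [La^3+][OH^-]^3
Q = (7.951 × 10^-2)(8.099 × 10^-5)^3 = 4.22 × 10^-14
Q > Ksp, so La(OH)3 will precipitate.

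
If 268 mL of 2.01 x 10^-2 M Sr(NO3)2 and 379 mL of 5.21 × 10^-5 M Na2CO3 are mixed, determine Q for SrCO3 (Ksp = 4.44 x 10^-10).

Total volume = 268 + 379 = 647 mL.
[Sr^2+] = 2.01 × 10^-2 × (268/647) = 8.326 × 10^-3 M
[CO3^2-] = 5.21 × 10^-5 × (379/647) = 3.052 x 10^-5 M
SrCO3(s) <=> Sr^2+ + CO3^2-, so Q = [Sr^2+][CO3^2-]
Q = (8.326 x 10^-3)(3.052 × 10^-5) = 2.54 × 10^-7
Q > Ksp, so SrCO3 will precipitate.

Q ≈ 2.54 x 10^-7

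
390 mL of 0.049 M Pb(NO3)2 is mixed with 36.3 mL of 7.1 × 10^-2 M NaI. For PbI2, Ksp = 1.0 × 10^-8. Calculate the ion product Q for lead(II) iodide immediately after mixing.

Total volume = 390 + 36.3 = 426.3 mL.
[Pb^2+] = 4.9 x 10^-2 × (390/426.3) = 4.48 × 10^-2 M
[I^-] = 7.1 x 10^-2 × (36.3/426.3) = 6.05 × 10^-3 M
PbI2(s) <=> Pb^2+(aq) + 2 I^-(aq), so Q = [Pb^2+][I^-]^2
Q = (4.48 x 10^-2)(6.05 x 10^-3)^2 = 1.6 × 10^-6
Q > Ksp, so PbI2 will precipitate.

Q = 1.6e-6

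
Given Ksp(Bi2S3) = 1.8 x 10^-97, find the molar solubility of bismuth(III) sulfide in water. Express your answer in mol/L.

Bi2S3(s) <=> 2 Bi^3+ + 3 S^2-
Ksp = [Bi^3+]^2[S^2-]^3
With molar solubility s: [Bi^3+] = 2s, [S^2-] = 3s.
Substituting: Ksp = (2s)^2(3s)^3 = 108s^5
s = (1.8 x 10^-97 / 108)^(1/5) = 1.8 × 10^-20 M

1.8 x 10^-20 M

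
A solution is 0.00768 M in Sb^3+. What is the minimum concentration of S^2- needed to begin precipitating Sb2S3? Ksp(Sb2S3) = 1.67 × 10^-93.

Sb2S3(s) ⇌ 2 Sb^3+ + 3 S^2-
Ksp = [Sb^3+]^2[S^2-]^3
Precipitation begins when Q = Ksp. With [Sb^3+] = 0.00768 M:
1.67 × 10^-93 = (0.00768)^2 × [S^2-]^3
[S^2-] = (1.67 × 10^-93 / 5.898 × 10^-5)^(1/3) = 3.05 x 10^-30 M

[S^2-] = 3.05 × 10^-30 M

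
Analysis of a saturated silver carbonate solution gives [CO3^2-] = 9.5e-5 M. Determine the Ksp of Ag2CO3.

Ag2CO3(s) <=> 2 Ag^+ + CO3^2-
Stoichiometry gives [Ag^+] = (2/1)[CO3^2-] = 1.90 × 10^-4 M.
Ksp = [Ag^+]^2[CO3^2-]
Ksp = (1.90 × 10^-4)^2 × 9.5 x 10^-5 = 3.4 x 10^-12

Ksp ≈ 3.4 x 10^-12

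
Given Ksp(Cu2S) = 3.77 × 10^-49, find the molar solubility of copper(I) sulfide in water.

4.55e-17 M

Cu2S(s) <=> 2 Cu^+(aq) + S^2-(aq)
Ksp = [Cu^+]^2[S^2-]
With molar solubility s: [Cu^+] = 2s, [S^2-] = s.
Ksp = (2s)^2s = 4s^3
Solving, s = (3.77 × 10^-49/4)^(1/3) = 4.55 × 10^-17 M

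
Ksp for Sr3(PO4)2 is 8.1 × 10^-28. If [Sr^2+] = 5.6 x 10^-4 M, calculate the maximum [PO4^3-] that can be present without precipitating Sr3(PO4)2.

[PO4^3-] = 2.1 × 10^-9 M

Sr3(PO4)2(s) ⇌ 3 Sr^2+(aq) + 2 PO4^3-(aq)
Ksp = [Sr^2+]^3[PO4^3-]^2
Precipitation begins when Q = Ksp. With [Sr^2+] = 5.6 x 10^-4 M:
8.1 × 10^-28 = (5.6 x 10^-4)^3 × [PO4^3-]^2
[PO4^3-] = (8.1 × 10^-28 / 1.76 × 10^-10)^(1/2) = 2.1 x 10^-9 M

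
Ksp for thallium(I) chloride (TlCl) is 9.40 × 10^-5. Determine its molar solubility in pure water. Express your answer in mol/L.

TlCl(s) ⇌ Tl^+ + Cl^-
Ksp = [Tl^+][Cl^-]
For each mole of TlCl that dissolves: [Tl^+] = s, [Cl^-] = s.
Ksp = s^2
s = (9.40 × 10^-5)^(1/2) = 9.70 × 10^-3 M

s ≈ 9.70 x 10^-3 M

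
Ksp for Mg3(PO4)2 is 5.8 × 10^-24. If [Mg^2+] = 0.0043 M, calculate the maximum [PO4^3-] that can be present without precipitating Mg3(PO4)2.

8.5 × 10^-9 M

Mg3(PO4)2(s) <=> 3 Mg^2+ + 2 PO4^3-
Ksp = [Mg^2+]^3[PO4^3-]^2
Precipitation begins when Q = Ksp. With [Mg^2+] = 0.0043 M:
5.8 × 10^-24 = (0.0043)^3 × [PO4^3-]^2
[PO4^3-] = (5.8 × 10^-24 / 7.95 × 10^-8)^(1/2) = 8.5 × 10^-9 M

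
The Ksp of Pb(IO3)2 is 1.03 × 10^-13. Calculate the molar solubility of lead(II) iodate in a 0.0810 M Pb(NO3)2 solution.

s ≈ 5.64e-7 M

Pb(IO3)2(s) <=> Pb^2+ + 2 IO3^-
Ksp = [Pb^2+][IO3^-]^2
If s mol/L dissolves here, [Pb^2+] = 0.0810 + s ≈ 0.0810, [IO3^-] = 2s (Ksp is small, so little additional dissolves).
Ksp ≈ 0.0810 × (2s)^2
s = 5.64 x 10^-7 M
Check: s = 5.6 × 10^-7 ≪ 0.0810, so the approximation is valid.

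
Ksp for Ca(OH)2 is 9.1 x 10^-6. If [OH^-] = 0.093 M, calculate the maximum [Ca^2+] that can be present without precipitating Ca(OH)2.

Ca(OH)2(s) ⇌ Ca^2+ + 2 OH^-
Ksp = [Ca^2+][OH^-]^2
Precipitation begins when Q = Ksp. With [OH^-] = 0.093 M:
9.1 x 10^-6 = (0.093)^2 × [Ca^2+]
[Ca^2+] = (9.1 x 10^-6 / 8.65 x 10^-3) = 1.1 x 10^-3 M

1.1e-3 M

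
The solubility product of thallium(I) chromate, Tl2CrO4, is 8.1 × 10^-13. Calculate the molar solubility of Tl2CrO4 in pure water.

Tl2CrO4(s) ⇌ 2 Tl^+(aq) + CrO4^2-(aq)
Ksp = [Tl^+]^2[CrO4^2-]
Let s = molar solubility. Then [Tl^+] = 2s and [CrO4^2-] = s.
Substituting: Ksp = (2s)^2s = 4s^3
s = (8.1 × 10^-13 / 4)^(1/3) = 5.9 × 10^-5 M

5.9 x 10^-5 M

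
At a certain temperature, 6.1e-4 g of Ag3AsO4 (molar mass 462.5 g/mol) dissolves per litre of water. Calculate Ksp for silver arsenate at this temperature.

8.2e-23

Molar solubility s = (6.1 × 10^-4 g/L) / (462.5 g/mol) = 1.32 × 10^-6 M.
Ag3AsO4(s) <=> 3 Ag^+(aq) + AsO4^3-(aq)
Let s = molar solubility. Then [Ag^+] = 3s and [AsO4^3-] = s.
Ksp = [Ag^+]^3[AsO4^3-]
Substituting: Ksp = (3s)^3s = 27s^4
Ksp = 27 × (1.32 × 10^-6)^4 = 8.2 × 10^-23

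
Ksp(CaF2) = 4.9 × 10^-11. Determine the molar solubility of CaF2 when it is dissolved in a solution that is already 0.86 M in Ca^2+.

CaF2(s) ⇌ Ca^2+ + 2 F^-
Ksp = [Ca^2+][F^-]^2
Let s = moles of CaF2 that dissolve per litre. [Ca^2+] = 0.86 + s ≈ 0.86, [F^-] = 2s (Ksp is small, so little additional dissolves).
Ksp ≈ 0.86 × (2s)^2
s = 3.8 × 10^-6 M
Check: s = 3.8 × 10^-6 ≪ 0.86, so the approximation is valid.

3.8 × 10^-6 M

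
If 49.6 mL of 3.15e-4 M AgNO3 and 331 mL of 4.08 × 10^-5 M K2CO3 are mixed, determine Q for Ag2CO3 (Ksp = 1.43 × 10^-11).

5.98e-14

Total volume = 49.6 + 331 = 380.6 mL.
[Ag^+] = 3.15 x 10^-4 × (49.6/380.6) = 4.105 × 10^-5 M
[CO3^2-] = 4.08 × 10^-5 × (331/380.6) = 3.548 × 10^-5 M
Ag2CO3(s) ⇌ 2 Ag^+(aq) + CO3^2-(aq), so Q = [Ag^+]^2[CO3^2-]
Q = (4.105 × 10^-5)^2(3.548 × 10^-5) = 5.98 x 10^-14
Q < Ksp, so no precipitate of Ag2CO3 forms.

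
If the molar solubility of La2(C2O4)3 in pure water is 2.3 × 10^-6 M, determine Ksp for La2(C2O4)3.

Ksp ≈ 7.0 x 10^-27

La2(C2O4)3(s) ⇌ 2 La^3+(aq) + 3 C2O4^2-(aq)
For each mole of La2(C2O4)3 that dissolves: [La^3+] = 2s, [C2O4^2-] = 3s.
Ksp = [La^3+]^2[C2O4^2-]^3
So Ksp = (2s)^2 × (3s)^3 = 108s^5
With s = 2.3 × 10^-6: Ksp = 7.0 × 10^-27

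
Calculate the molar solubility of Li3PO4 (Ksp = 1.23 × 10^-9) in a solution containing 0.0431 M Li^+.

Li3PO4(s) ⇌ 3 Li^+ + PO4^3-
Ksp = [Li^+]^3[PO4^3-]
Let s be the molar solubility in this solution. [Li^+] = 0.0431 + 3s ≈ 0.0431, [PO4^3-] = s (Ksp is small, so little additional dissolves).
Ksp ≈ (0.0431)^3 × s
s = 1.54 x 10^-5 M
Check: 3s = 4.6 × 10^-5 ≪ 0.0431, so the approximation is valid.

s = 1.54 × 10^-5 M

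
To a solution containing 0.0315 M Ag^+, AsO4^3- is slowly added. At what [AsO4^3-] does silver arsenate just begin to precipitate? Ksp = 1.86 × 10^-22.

Ag3AsO4(s) <=> 3 Ag^+(aq) + AsO4^3-(aq)
Ksp = [Ag^+]^3[AsO4^3-]
Precipitation begins when Q = Ksp. With [Ag^+] = 0.0315 M:
1.86 × 10^-22 = (0.0315)^3 × [AsO4^3-]
[AsO4^3-] = (1.86 × 10^-22 / 3.126 x 10^-5) = 5.95 × 10^-18 M

[AsO4^3-] = 5.95e-18 M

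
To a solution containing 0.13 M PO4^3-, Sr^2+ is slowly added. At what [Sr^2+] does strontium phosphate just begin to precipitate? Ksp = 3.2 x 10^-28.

[Sr^2+] ≈ 2.7e-9 M

Sr3(PO4)2(s) ⇌ 3 Sr^2+ + 2 PO4^3-
Ksp = [Sr^2+]^3[PO4^3-]^2
Precipitation begins when Q = Ksp. With [PO4^3-] = 0.13 M:
3.2 x 10^-28 = (0.13)^2 × [Sr^2+]^3
[Sr^2+] = (3.2 x 10^-28 / 1.69 × 10^-2)^(1/3) = 2.7 × 10^-9 M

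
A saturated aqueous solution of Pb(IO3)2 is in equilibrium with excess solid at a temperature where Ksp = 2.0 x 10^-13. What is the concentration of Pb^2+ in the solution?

Pb(IO3)2(s) ⇌ Pb^2+ + 2 IO3^-
Ksp = [Pb^2+][IO3^-]^2
With molar solubility s: [Pb^2+] = s, [IO3^-] = 2s.
So Ksp = s × (2s)^2 = 4s^3
Solving, s = (2.0 x 10^-13/4)^(1/3) = 3.68 x 10^-5 M
[Pb^2+] = s = 3.7 × 10^-5 M

3.7 × 10^-5 M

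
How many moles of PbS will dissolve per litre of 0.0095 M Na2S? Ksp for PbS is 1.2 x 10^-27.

PbS(s) ⇌ Pb^2+ + S^2-
Ksp = [Pb^2+][S^2-]
Let s be the molar solubility in this solution. [Pb^2+] = s, [S^2-] = 0.0095 + s ≈ 0.0095 (since S^2- from Na2S dominates).
Ksp ≈ s × 0.0095
s = 1.3 × 10^-25 M
Check: s = 1.3 × 10^-25 ≪ 0.0095, so the approximation is valid.

s ≈ 1.3 × 10^-25 M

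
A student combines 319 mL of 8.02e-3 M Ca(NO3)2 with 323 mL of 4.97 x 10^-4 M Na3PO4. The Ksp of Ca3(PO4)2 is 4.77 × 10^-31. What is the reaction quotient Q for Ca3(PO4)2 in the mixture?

Q = 3.96e-15

Total volume = 319 + 323 = 642 mL.
[Ca^2+] = 8.02 x 10^-3 × (319/642) = 3.985 x 10^-3 M
[PO4^3-] = 4.97 × 10^-4 × (323/642) = 2.500 × 10^-4 M
Ca3(PO4)2(s) <=> 3 Ca^2+ + 2 PO4^3-, so Q = [Ca^2+]^3[PO4^3-]^2
Q = (3.985 × 10^-3)^3(2.500 × 10^-4)^2 = 3.96 x 10^-15
Q > Ksp, so Ca3(PO4)2 will precipitate.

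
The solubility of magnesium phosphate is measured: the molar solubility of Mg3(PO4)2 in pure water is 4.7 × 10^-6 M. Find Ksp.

Mg3(PO4)2(s) ⇌ 3 Mg^2+ + 2 PO4^3-
With molar solubility s: [Mg^2+] = 3s, [PO4^3-] = 2s.
Ksp = [Mg^2+]^3[PO4^3-]^2
Ksp = (3s)^3(2s)^2 = 108s^5
With s = 4.7 × 10^-6: Ksp = 2.5 × 10^-25

Ksp = 2.5 x 10^-25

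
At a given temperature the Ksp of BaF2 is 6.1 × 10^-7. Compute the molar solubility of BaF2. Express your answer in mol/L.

s ≈ 5.3 × 10^-3 M

BaF2(s) ⇌ Ba^2+ + 2 F^-
Ksp = [Ba^2+][F^-]^2
If s mol/L of BaF2 dissolves, [Ba^2+] = s and [F^-] = 2s.
Substituting: Ksp = s(2s)^2 = 4s^3
s = (6.1 × 10^-7 / 4)^(1/3) = 5.3 × 10^-3 M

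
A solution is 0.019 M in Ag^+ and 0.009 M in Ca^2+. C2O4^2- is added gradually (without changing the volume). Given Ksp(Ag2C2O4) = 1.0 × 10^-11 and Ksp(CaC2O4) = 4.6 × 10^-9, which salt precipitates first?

Precipitation of each salt starts when its ion product equals its Ksp.
For Ag2C2O4: 1.0 × 10^-11 = (0.019)^2 × [C2O4^2-]  ⇒  [C2O4^2-] = 2.8 × 10^-8 M.
For CaC2O4: 4.6 × 10^-9 = 0.009 × [C2O4^2-]  ⇒  [C2O4^2-] = 5.1 x 10^-7 M.
The salt with the lower threshold [C2O4^2-] precipitates first: Ag2C2O4.

Ag2C2O4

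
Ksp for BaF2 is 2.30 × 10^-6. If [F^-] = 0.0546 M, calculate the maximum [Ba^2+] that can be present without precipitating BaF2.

[Ba^2+] = 7.72e-4 M

BaF2(s) ⇌ Ba^2+(aq) + 2 F^-(aq)
Ksp = [Ba^2+][F^-]^2
Precipitation begins when Q = Ksp. With [F^-] = 0.0546 M:
2.30 × 10^-6 = (0.0546)^2 × [Ba^2+]
[Ba^2+] = (2.30 × 10^-6 / 2.981 × 10^-3) = 7.72 × 10^-4 M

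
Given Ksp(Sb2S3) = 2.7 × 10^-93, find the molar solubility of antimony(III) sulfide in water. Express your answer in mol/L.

s ≈ 1.2 x 10^-19 M

Sb2S3(s) ⇌ 2 Sb^3+ + 3 S^2-
Ksp = [Sb^3+]^2[S^2-]^3
With molar solubility s: [Sb^3+] = 2s, [S^2-] = 3s.
So Ksp = (2s)^2 × (3s)^3 = 108s^5
s = (2.7 × 10^-93 / 108)^(1/5) = 1.2 x 10^-19 M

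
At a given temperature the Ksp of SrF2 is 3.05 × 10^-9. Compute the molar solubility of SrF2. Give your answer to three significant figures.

SrF2(s) ⇌ Sr^2+ + 2 F^-
Ksp = [Sr^2+][F^-]^2
If s mol/L of SrF2 dissolves, [Sr^2+] = s and [F^-] = 2s.
Ksp = s(2s)^2 = 4s^3
Solving, s = (3.05 × 10^-9/4)^(1/3) = 9.14 x 10^-4 M

s = 9.14e-4 M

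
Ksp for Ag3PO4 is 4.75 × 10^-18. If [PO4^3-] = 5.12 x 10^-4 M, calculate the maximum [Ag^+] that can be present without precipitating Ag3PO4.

2.10 × 10^-5 M

Ag3PO4(s) ⇌ 3 Ag^+(aq) + PO4^3-(aq)
Ksp = [Ag^+]^3[PO4^3-]
Precipitation begins when Q = Ksp. With [PO4^3-] = 5.12 x 10^-4 M:
4.75 × 10^-18 = (5.12 x 10^-4) × [Ag^+]^3
[Ag^+] = (4.75 × 10^-18 / 5.12 × 10^-4)^(1/3) = 2.10 × 10^-5 M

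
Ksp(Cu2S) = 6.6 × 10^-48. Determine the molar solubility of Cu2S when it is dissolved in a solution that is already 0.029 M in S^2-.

Cu2S(s) ⇌ 2 Cu^+ + S^2-
Ksp = [Cu^+]^2[S^2-]
Let s be the molar solubility in this solution. [Cu^+] = 2s, [S^2-] = 0.029 + s ≈ 0.029 (since the S^2- already present dominates).
Ksp ≈ (2s)^2 × 0.029
s = 7.5 × 10^-24 M
Check: s = 7.5 x 10^-24 ≪ 0.029, so the approximation is valid.

s = 7.5e-24 M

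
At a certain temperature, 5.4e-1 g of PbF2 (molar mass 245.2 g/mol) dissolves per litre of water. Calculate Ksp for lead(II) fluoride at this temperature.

Ksp ≈ 4.3e-8

Molar solubility s = (5.4 × 10^-1 g/L) / (245.2 g/mol) = 2.20 × 10^-3 M.
PbF2(s) ⇌ Pb^2+ + 2 F^-
With molar solubility s: [Pb^2+] = s, [F^-] = 2s.
Ksp = [Pb^2+][F^-]^2
Substituting: Ksp = s(2s)^2 = 4s^3
With s = 2.20 × 10^-3: Ksp = 4.3 × 10^-8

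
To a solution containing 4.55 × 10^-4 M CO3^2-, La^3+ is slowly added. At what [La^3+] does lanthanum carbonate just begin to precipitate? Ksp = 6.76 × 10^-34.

La2(CO3)3(s) ⇌ 2 La^3+ + 3 CO3^2-
Ksp = [La^3+]^2[CO3^2-]^3
Precipitation begins when Q = Ksp. With [CO3^2-] = 4.55 × 10^-4 M:
6.76 × 10^-34 = (4.55 × 10^-4)^3 × [La^3+]^2
[La^3+] = (6.76 × 10^-34 / 9.420 × 10^-11)^(1/2) = 2.68 × 10^-12 M

[La^3+] = 2.68 x 10^-12 M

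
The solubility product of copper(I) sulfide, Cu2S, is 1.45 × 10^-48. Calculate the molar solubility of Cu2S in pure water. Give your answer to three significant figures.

s = 7.13e-17 M

Cu2S(s) <=> 2 Cu^+ + S^2-
Ksp = [Cu^+]^2[S^2-]
With molar solubility s: [Cu^+] = 2s, [S^2-] = s.
Ksp = (2s)^2s = 4s^3
s = (1.45 × 10^-48 / 4)^(1/3) = 7.13 × 10^-17 M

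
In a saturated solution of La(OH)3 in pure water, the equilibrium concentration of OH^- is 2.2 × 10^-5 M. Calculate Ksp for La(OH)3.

La(OH)3(s) <=> La^3+(aq) + 3 OH^-(aq)
Stoichiometry gives [La^3+] = (1/3)[OH^-] = 7.33 x 10^-6 M.
Ksp = [La^3+][OH^-]^3
Ksp = 7.33 x 10^-6 × (2.2 × 10^-5)^3 = 7.8 x 10^-20

Ksp ≈ 7.8 × 10^-20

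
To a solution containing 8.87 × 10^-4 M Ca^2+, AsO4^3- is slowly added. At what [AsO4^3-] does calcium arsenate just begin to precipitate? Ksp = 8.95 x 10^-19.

[AsO4^3-] = 3.58 × 10^-5 M

Ca3(AsO4)2(s) <=> 3 Ca^2+(aq) + 2 AsO4^3-(aq)
Ksp = [Ca^2+]^3[AsO4^3-]^2
Precipitation begins when Q = Ksp. With [Ca^2+] = 8.87 × 10^-4 M:
8.95 x 10^-19 = (8.87 × 10^-4)^3 × [AsO4^3-]^2
[AsO4^3-] = (8.95 x 10^-19 / 6.979 × 10^-10)^(1/2) = 3.58 × 10^-5 M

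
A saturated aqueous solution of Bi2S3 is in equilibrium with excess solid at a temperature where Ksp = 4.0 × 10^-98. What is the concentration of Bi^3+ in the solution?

2.6 x 10^-20 M

Bi2S3(s) <=> 2 Bi^3+ + 3 S^2-
Ksp = [Bi^3+]^2[S^2-]^3
With molar solubility s: [Bi^3+] = 2s, [S^2-] = 3s.
Ksp = (2s)^2(3s)^3 = 108s^5
Solving, s = (4.0 × 10^-98/108)^(1/5) = 1.30 × 10^-20 M
[Bi^3+] = 2s = 2.6 × 10^-20 M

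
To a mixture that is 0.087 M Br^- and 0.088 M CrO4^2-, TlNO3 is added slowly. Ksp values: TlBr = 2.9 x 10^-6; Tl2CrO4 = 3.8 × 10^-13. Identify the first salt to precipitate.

Tl2CrO4

Each salt begins to precipitate when Q = Ksp, i.e. when [Tl^+] reaches its threshold.
For TlBr: 2.9 x 10^-6 = 0.087 × [Tl^+]  ⇒  [Tl^+] = 3.3 × 10^-5 M.
For Tl2CrO4: 3.8 × 10^-13 = 0.088 × [Tl^+]^2  ⇒  [Tl^+] = 2.1 x 10^-6 M.
The salt with the lower threshold [Tl^+] precipitates first: Tl2CrO4.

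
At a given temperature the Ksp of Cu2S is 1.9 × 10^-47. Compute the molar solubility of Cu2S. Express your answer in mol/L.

Cu2S(s) ⇌ 2 Cu^+ + S^2-
Ksp = [Cu^+]^2[S^2-]
Let s = molar solubility. Then [Cu^+] = 2s and [S^2-] = s.
So Ksp = (2s)^2 × s = 4s^3
s^3 = 1.9 × 10^-47 / 4, so s = 1.7 × 10^-16 M

1.7e-16 M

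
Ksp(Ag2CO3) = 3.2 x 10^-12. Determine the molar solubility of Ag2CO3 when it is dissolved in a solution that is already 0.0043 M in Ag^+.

Ag2CO3(s) <=> 2 Ag^+(aq) + CO3^2-(aq)
Ksp = [Ag^+]^2[CO3^2-]
If s mol/L dissolves here, [Ag^+] = 0.0043 + 2s ≈ 0.0043, [CO3^2-] = s (Ksp is small, so little additional dissolves).
Ksp ≈ (0.0043)^2 × s
s = 1.7 x 10^-7 M
Check: 2s = 3.5 × 10^-7 ≪ 0.0043, so the approximation is valid.

1.7 × 10^-7 M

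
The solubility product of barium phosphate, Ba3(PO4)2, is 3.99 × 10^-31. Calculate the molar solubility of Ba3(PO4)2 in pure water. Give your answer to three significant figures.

3.26 × 10^-7 M

Ba3(PO4)2(s) <=> 3 Ba^2+(aq) + 2 PO4^3-(aq)
Ksp = [Ba^2+]^3[PO4^3-]^2
If s mol/L of Ba3(PO4)2 dissolves, [Ba^2+] = 3s and [PO4^3-] = 2s.
Substituting: Ksp = (3s)^3(2s)^2 = 108s^5
s^5 = 3.99 × 10^-31 / 108, so s = 3.26 x 10^-7 M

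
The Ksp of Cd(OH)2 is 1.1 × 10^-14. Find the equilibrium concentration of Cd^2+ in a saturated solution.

[Cd^2+] = 1.4 × 10^-5 M

Cd(OH)2(s) ⇌ Cd^2+(aq) + 2 OH^-(aq)
Ksp = [Cd^2+][OH^-]^2
Let s = molar solubility. Then [Cd^2+] = s and [OH^-] = 2s.
Substituting: Ksp = s(2s)^2 = 4s^3
s = (1.1 × 10^-14 / 4)^(1/3) = 1.40 x 10^-5 M
[Cd^2+] = s = 1.4 × 10^-5 M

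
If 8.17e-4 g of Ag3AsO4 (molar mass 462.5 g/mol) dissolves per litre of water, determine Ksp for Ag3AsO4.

Molar solubility s = (8.17 × 10^-4 g/L) / (462.5 g/mol) = 1.766 x 10^-6 M.
Ag3AsO4(s) ⇌ 3 Ag^+ + AsO4^3-
For each mole of Ag3AsO4 that dissolves: [Ag^+] = 3s, [AsO4^3-] = s.
Ksp = [Ag^+]^3[AsO4^3-]
Substituting: Ksp = (3s)^3s = 27s^4
With s = 1.766 x 10^-6: Ksp = 2.63 x 10^-22

Ksp ≈ 2.63 x 10^-22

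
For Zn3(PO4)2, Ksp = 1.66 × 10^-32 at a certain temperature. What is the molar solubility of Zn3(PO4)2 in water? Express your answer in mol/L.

Zn3(PO4)2(s) ⇌ 3 Zn^2+(aq) + 2 PO4^3-(aq)
Ksp = [Zn^2+]^3[PO4^3-]^2
If s mol/L of Zn3(PO4)2 dissolves, [Zn^2+] = 3s and [PO4^3-] = 2s.
Substituting: Ksp = (3s)^3(2s)^2 = 108s^5
s = (1.66 × 10^-32 / 108)^(1/5) = 1.73 x 10^-7 M

s ≈ 1.73 × 10^-7 M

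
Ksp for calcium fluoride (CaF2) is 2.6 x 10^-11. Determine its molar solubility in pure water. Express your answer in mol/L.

s = 1.9 × 10^-4 M

CaF2(s) ⇌ Ca^2+(aq) + 2 F^-(aq)
Ksp = [Ca^2+][F^-]^2
Let s = molar solubility. Then [Ca^2+] = s and [F^-] = 2s.
So Ksp = s × (2s)^2 = 4s^3
s = (2.6 x 10^-11 / 4)^(1/3) = 1.9 × 10^-4 M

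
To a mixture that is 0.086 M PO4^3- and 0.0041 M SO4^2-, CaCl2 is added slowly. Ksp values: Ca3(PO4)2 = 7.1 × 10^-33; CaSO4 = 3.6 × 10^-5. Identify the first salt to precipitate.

Precipitation of each salt starts when its ion product equals its Ksp.
For Ca3(PO4)2: 7.1 × 10^-33 = (0.086)^2 × [Ca^2+]^3  ⇒  [Ca^2+] = 9.9 x 10^-11 M.
For CaSO4: 3.6 × 10^-5 = 0.0041 × [Ca^2+]  ⇒  [Ca^2+] = 8.8 x 10^-3 M.
The salt with the lower threshold [Ca^2+] precipitates first: Ca3(PO4)2.

Ca3(PO4)2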